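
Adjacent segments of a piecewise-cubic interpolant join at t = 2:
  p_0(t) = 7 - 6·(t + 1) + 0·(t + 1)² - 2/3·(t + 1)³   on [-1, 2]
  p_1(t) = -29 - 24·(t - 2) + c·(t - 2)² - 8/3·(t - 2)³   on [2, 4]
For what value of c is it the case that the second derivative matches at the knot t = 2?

p_0''(t) = 0 - 4·(t + 1), so p_0''(2) = -12. On the right, p_1''(2) = 2c, so c = -6.

-6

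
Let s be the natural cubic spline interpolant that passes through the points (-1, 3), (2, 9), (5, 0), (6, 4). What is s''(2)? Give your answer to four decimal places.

With M_i denoting the second derivative at x_i, h_i = 3, 3, 1, and Δ_i = (y_(i+1) − y_i)/h_i = 2, -3, 4:
  3·M_0 + 12·M_1 + 3·M_2 = 6(Δ_1 - Δ_0) = -30
  3·M_1 + 8·M_2 + 1·M_3 = 6(Δ_2 - Δ_1) = 42
Natural end conditions: M_0 = M_3 = 0.
Solving: M_0 = 0, M_1 = -122/29, M_2 = 198/29, M_3 = 0.

-4.2069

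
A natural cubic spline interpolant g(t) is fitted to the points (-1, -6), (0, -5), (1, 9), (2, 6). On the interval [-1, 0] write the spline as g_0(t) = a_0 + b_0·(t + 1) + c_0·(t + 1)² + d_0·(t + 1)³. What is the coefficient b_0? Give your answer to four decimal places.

Put σ_i = g'' at the i-th knot. Here h = (1, 1, 1) and Δ = (1, 14, -3), so the interior equations h_(i-1)·σ_(i-1) + 2(h_(i-1)+h_i)·σ_i + h_i·σ_(i+1) = 6(Δ_i − Δ_(i-1)) read
  1·σ_0 + 4·σ_1 + 1·σ_2 = 6(Δ_1 - Δ_0) = 78
  1·σ_1 + 4·σ_2 + 1·σ_3 = 6(Δ_2 - Δ_1) = -102
Natural end conditions: σ_0 = σ_3 = 0.
Hence σ_0 = 0, σ_1 = 138/5, σ_2 = -162/5, σ_3 = 0.
On [-1, 0], with g_0(t) = a_0 + b_0·(t + 1) + c_0·(t + 1)² + d_0·(t + 1)³: c_0 = σ_0/2 = 0, d_0 = (σ_1 - σ_0)/(6h_0) = 23/5, b_0 = Δ_0 - h_0(2σ_0 + σ_1)/6 = -18/5.

-3.6000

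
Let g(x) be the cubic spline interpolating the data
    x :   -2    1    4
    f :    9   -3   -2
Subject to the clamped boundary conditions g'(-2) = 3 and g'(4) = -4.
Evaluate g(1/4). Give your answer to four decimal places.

With M_i denoting the second derivative at x_i, h_i = 3, 3, and Δ_i = (y_(i+1) − y_i)/h_i = -4, 1/3:
  3·M_0 + 12·M_1 + 3·M_2 = 6(Δ_1 - Δ_0) = 26
Clamped end conditions give two more equations: 2h_0·M_0 + h_0·M_1 = 6(Δ_0 - g'(-2)) = -42 and h_1·M_1 + 2h_1·M_2 = 6(g'(4) - Δ_1) = -26.
Solving: M_0 = -31/3, M_1 = 20/3, M_2 = -23/3.
On [-2, 1], g(x) = 9 + 3·(x + 2) - 31/6·(x + 2)² + 17/18·(x + 2)³.
With (x + 2) = 9/4: g(1/4) = 45/128.

0.3516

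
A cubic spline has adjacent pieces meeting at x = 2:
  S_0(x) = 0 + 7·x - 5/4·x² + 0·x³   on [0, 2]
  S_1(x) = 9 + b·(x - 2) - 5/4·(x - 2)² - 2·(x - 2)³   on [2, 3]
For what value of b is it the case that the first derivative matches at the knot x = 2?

S_0'(x) = 7 - 5/2·x + 0·x², so S_0'(2) = 2. On the right, S_1'(2) = b, so b = 2.

2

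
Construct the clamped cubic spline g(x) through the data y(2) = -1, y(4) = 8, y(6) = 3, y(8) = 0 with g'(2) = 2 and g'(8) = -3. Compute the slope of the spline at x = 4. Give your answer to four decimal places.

Put σ_i = g'' at the i-th knot. Here h = (2, 2, 2) and Δ = (9/2, -5/2, -3/2), so the interior equations h_(i-1)·σ_(i-1) + 2(h_(i-1)+h_i)·σ_i + h_i·σ_(i+1) = 6(Δ_i − Δ_(i-1)) read
  2·σ_0 + 8·σ_1 + 2·σ_2 = 6(Δ_1 - Δ_0) = -42
  2·σ_1 + 8·σ_2 + 2·σ_3 = 6(Δ_2 - Δ_1) = 6
Clamped end conditions give two more equations: 2h_0·σ_0 + h_0·σ_1 = 6(Δ_0 - g'(2)) = 15 and h_2·σ_2 + 2h_2·σ_3 = 6(g'(8) - Δ_2) = -9.
Solving the tridiagonal system: σ_0 = 47/6, σ_1 = -49/6, σ_2 = 23/6, σ_3 = -25/6.
On [4, 6], g'(x) = b_1 + 2c_1·(x - 4) + 3d_1·(x - 4)² with b_1 = Δ_1 - h_1(2σ_1 + σ_2)/6 = 5/3, c_1 = σ_1/2 = -49/12, d_1 = (σ_2 - σ_1)/(6h_1) = 1. So g'(4) = 5/3.

1.6667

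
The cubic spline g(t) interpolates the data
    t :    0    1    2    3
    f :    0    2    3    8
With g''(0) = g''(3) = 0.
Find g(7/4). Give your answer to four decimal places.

With m_i denoting the second derivative at x_i, h_i = 1, 1, 1, and Δ_i = (y_(i+1) − y_i)/h_i = 2, 1, 5:
  1·m_0 + 4·m_1 + 1·m_2 = 6(Δ_1 - Δ_0) = -6
  1·m_1 + 4·m_2 + 1·m_3 = 6(Δ_2 - Δ_1) = 24
Natural end conditions: m_0 = m_3 = 0.
Solving: m_0 = 0, m_1 = -16/5, m_2 = 34/5, m_3 = 0.
On [1, 2], g(t) = 2 + 14/15·(t - 1) - 8/5·(t - 1)² + 5/3·(t - 1)³.
With (t - 1) = 3/4: g(7/4) = 801/320.

2.5031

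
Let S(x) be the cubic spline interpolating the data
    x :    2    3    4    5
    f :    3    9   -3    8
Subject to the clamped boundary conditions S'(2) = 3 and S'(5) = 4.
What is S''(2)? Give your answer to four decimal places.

Put M_i = S'' at the i-th knot. Here h = (1, 1, 1) and Δ = (6, -12, 11), so the interior equations h_(i-1)·M_(i-1) + 2(h_(i-1)+h_i)·M_i + h_i·M_(i+1) = 6(Δ_i − Δ_(i-1)) read
  1·M_0 + 4·M_1 + 1·M_2 = 6(Δ_1 - Δ_0) = -108
  1·M_1 + 4·M_2 + 1·M_3 = 6(Δ_2 - Δ_1) = 138
Clamped end conditions give two more equations: 2h_0·M_0 + h_0·M_1 = 6(Δ_0 - S'(2)) = 18 and h_2·M_2 + 2h_2·M_3 = 6(S'(5) - Δ_2) = -42.
Hence M_0 = 514/15, M_1 = -758/15, M_2 = 898/15, M_3 = -764/15.

34.2667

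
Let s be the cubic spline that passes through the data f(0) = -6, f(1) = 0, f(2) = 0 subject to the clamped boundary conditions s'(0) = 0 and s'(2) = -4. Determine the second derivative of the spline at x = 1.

-14

With σ_i denoting the second derivative at x_i, h_i = 1, 1, and Δ_i = (y_(i+1) − y_i)/h_i = 6, 0:
  1·σ_0 + 4·σ_1 + 1·σ_2 = 6(Δ_1 - Δ_0) = -36
Clamped end conditions give two more equations: 2h_0·σ_0 + h_0·σ_1 = 6(Δ_0 - s'(0)) = 36 and h_1·σ_1 + 2h_1·σ_2 = 6(s'(2) - Δ_1) = -24.
Forward elimination and back-substitution give σ_0 = 25, σ_1 = -14, σ_2 = -5.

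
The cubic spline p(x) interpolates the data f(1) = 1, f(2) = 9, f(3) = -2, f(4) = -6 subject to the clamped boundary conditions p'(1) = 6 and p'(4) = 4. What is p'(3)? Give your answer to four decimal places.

-12.0667

Let M_i = p''(x_i). Step sizes h_i = 1, 1, 1; slopes of the chords Δ_i = (y_(i+1) - y_i)/h_i = 8, -11, -4.
  1·M_0 + 4·M_1 + 1·M_2 = 6(Δ_1 - Δ_0) = -114
  1·M_1 + 4·M_2 + 1·M_3 = 6(Δ_2 - Δ_1) = 42
Clamped end conditions give two more equations: 2h_0·M_0 + h_0·M_1 = 6(Δ_0 - p'(1)) = 12 and h_2·M_2 + 2h_2·M_3 = 6(p'(4) - Δ_2) = 48.
Forward elimination and back-substitution give M_0 = 382/15, M_1 = -584/15, M_2 = 244/15, M_3 = 238/15.
On [3, 4], p'(x) = b_2 + 2c_2·(x - 3) + 3d_2·(x - 3)² with b_2 = Δ_2 - h_2(2M_2 + M_3)/6 = -181/15, c_2 = M_2/2 = 122/15, d_2 = (M_3 - M_2)/(6h_2) = -1/15. So p'(3) = -181/15.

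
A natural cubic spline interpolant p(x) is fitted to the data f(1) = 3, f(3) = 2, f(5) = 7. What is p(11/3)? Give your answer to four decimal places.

3.1111

Let M_i = p''(x_i). Step sizes h_i = 2, 2; slopes of the chords Δ_i = (y_(i+1) - y_i)/h_i = -1/2, 5/2.
  2·M_0 + 8·M_1 + 2·M_2 = 6(Δ_1 - Δ_0) = 18
Natural end conditions: M_0 = M_2 = 0.
Solving the tridiagonal system: M_0 = 0, M_1 = 9/4, M_2 = 0.
On [3, 5], p(x) = 2 + 1·(x - 3) + 9/8·(x - 3)² - 3/16·(x - 3)³.
With (x - 3) = 2/3: p(11/3) = 28/9.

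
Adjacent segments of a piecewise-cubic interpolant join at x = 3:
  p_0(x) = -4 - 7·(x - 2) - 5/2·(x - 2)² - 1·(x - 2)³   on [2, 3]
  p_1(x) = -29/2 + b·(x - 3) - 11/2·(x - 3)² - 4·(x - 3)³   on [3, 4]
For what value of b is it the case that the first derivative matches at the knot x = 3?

-15

p_0'(x) = -7 - 5·(x - 2) - 3·(x - 2)², so p_0'(3) = -15. On the right, p_1'(3) = b, so b = -15.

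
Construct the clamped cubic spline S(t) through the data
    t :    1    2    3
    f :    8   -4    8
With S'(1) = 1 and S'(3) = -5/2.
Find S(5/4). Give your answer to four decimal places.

Put m_i = S'' at the i-th knot. Here h = (1, 1) and Δ = (-12, 12), so the interior equations h_(i-1)·m_(i-1) + 2(h_(i-1)+h_i)·m_i + h_i·m_(i+1) = 6(Δ_i − Δ_(i-1)) read
  1·m_0 + 4·m_1 + 1·m_2 = 6(Δ_1 - Δ_0) = 144
Clamped end conditions give two more equations: 2h_0·m_0 + h_0·m_1 = 6(Δ_0 - S'(1)) = -78 and h_1·m_1 + 2h_1·m_2 = 6(S'(3) - Δ_1) = -87.
Solving the tridiagonal system: m_0 = -307/4, m_1 = 151/2, m_2 = -325/4.
On [1, 2], S(t) = 8 + 1·(t - 1) - 307/8·(t - 1)² + 203/8·(t - 1)³.
With (t - 1) = 1/4: S(5/4) = 3199/512.

6.2480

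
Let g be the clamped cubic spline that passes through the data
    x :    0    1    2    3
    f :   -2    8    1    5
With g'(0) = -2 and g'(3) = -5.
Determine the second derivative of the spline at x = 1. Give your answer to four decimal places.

With σ_i denoting the second derivative at x_i, h_i = 1, 1, 1, and Δ_i = (y_(i+1) − y_i)/h_i = 10, -7, 4:
  1·σ_0 + 4·σ_1 + 1·σ_2 = 6(Δ_1 - Δ_0) = -102
  1·σ_1 + 4·σ_2 + 1·σ_3 = 6(Δ_2 - Δ_1) = 66
Clamped end conditions give two more equations: 2h_0·σ_0 + h_0·σ_1 = 6(Δ_0 - g'(0)) = 72 and h_2·σ_2 + 2h_2·σ_3 = 6(g'(3) - Δ_2) = -54.
Hence σ_0 = 308/5, σ_1 = -256/5, σ_2 = 206/5, σ_3 = -238/5.

-51.2000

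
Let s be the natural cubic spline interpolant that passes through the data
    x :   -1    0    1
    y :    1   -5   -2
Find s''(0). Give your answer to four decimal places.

Write M_i for s''(x_i). With h_i = 1, 1 and divided differences Δ_i = -6, 3, the continuity of s' gives the tridiagonal system
  1·M_0 + 4·M_1 + 1·M_2 = 6(Δ_1 - Δ_0) = 54
Natural end conditions: M_0 = M_2 = 0.
Hence M_0 = 0, M_1 = 27/2, M_2 = 0.

13.5000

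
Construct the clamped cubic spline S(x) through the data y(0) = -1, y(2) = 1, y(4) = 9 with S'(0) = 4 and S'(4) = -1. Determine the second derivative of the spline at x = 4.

With m_i denoting the second derivative at x_i, h_i = 2, 2, and Δ_i = (y_(i+1) − y_i)/h_i = 1, 4:
  2·m_0 + 8·m_1 + 2·m_2 = 6(Δ_1 - Δ_0) = 18
Clamped end conditions give two more equations: 2h_0·m_0 + h_0·m_1 = 6(Δ_0 - S'(0)) = -18 and h_1·m_1 + 2h_1·m_2 = 6(S'(4) - Δ_1) = -30.
Forward elimination and back-substitution give m_0 = -8, m_1 = 7, m_2 = -11.

-11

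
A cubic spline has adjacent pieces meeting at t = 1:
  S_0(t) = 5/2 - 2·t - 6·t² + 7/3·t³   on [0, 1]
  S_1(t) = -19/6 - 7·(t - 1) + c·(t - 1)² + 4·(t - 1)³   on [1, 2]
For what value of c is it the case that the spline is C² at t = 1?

1

S_0''(t) = -12 + 14·t, so S_0''(1) = 2. On the right, S_1''(1) = 2c, so c = 1.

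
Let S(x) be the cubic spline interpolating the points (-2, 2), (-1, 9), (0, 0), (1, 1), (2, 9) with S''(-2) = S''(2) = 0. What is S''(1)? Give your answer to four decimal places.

5.2500

Put σ_i = S'' at the i-th knot. Here h = (1, 1, 1, 1) and Δ = (7, -9, 1, 8), so the interior equations h_(i-1)·σ_(i-1) + 2(h_(i-1)+h_i)·σ_i + h_i·σ_(i+1) = 6(Δ_i − Δ_(i-1)) read
  1·σ_0 + 4·σ_1 + 1·σ_2 = 6(Δ_1 - Δ_0) = -96
  1·σ_1 + 4·σ_2 + 1·σ_3 = 6(Δ_2 - Δ_1) = 60
  1·σ_2 + 4·σ_3 + 1·σ_4 = 6(Δ_3 - Δ_2) = 42
Natural end conditions: σ_0 = σ_4 = 0.
Hence σ_0 = 0, σ_1 = -117/4, σ_2 = 21, σ_3 = 21/4, σ_4 = 0.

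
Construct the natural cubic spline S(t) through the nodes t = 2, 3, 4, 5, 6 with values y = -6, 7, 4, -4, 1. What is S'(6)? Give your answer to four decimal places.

Let m_i = S''(x_i). Step sizes h_i = 1, 1, 1, 1; slopes of the chords Δ_i = (y_(i+1) - y_i)/h_i = 13, -3, -8, 5.
  1·m_0 + 4·m_1 + 1·m_2 = 6(Δ_1 - Δ_0) = -96
  1·m_1 + 4·m_2 + 1·m_3 = 6(Δ_2 - Δ_1) = -30
  1·m_2 + 4·m_3 + 1·m_4 = 6(Δ_3 - Δ_2) = 78
Natural end conditions: m_0 = m_4 = 0.
Solving: m_0 = 0, m_1 = -621/28, m_2 = -51/7, m_3 = 597/28, m_4 = 0.
On [5, 6], S'(t) = b_3 + 2c_3·(t - 5) + 3d_3·(t - 5)² with b_3 = Δ_3 - h_3(2m_3 + m_4)/6 = -59/28, c_3 = m_3/2 = 597/56, d_3 = (m_4 - m_3)/(6h_3) = -199/56. So S'(6) = 479/56.

8.5536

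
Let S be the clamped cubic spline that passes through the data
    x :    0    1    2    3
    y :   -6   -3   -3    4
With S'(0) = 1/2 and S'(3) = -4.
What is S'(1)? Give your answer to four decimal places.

0.6000

Let M_i = S''(x_i). Step sizes h_i = 1, 1, 1; slopes of the chords Δ_i = (y_(i+1) - y_i)/h_i = 3, 0, 7.
  1·M_0 + 4·M_1 + 1·M_2 = 6(Δ_1 - Δ_0) = -18
  1·M_1 + 4·M_2 + 1·M_3 = 6(Δ_2 - Δ_1) = 42
Clamped end conditions give two more equations: 2h_0·M_0 + h_0·M_1 = 6(Δ_0 - S'(0)) = 15 and h_2·M_2 + 2h_2·M_3 = 6(S'(3) - Δ_2) = -66.
Solving the tridiagonal system: M_0 = 74/5, M_1 = -73/5, M_2 = 128/5, M_3 = -229/5.
On [1, 2], S'(x) = b_1 + 2c_1·(x - 1) + 3d_1·(x - 1)² with b_1 = Δ_1 - h_1(2M_1 + M_2)/6 = 3/5, c_1 = M_1/2 = -73/10, d_1 = (M_2 - M_1)/(6h_1) = 67/10. So S'(1) = 3/5.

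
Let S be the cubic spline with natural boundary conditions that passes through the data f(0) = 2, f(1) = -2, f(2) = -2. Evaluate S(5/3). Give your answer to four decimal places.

-2.2963

Write M_i for S''(x_i). With h_i = 1, 1 and divided differences Δ_i = -4, 0, the continuity of S' gives the tridiagonal system
  1·M_0 + 4·M_1 + 1·M_2 = 6(Δ_1 - Δ_0) = 24
Natural end conditions: M_0 = M_2 = 0.
Solving: M_0 = 0, M_1 = 6, M_2 = 0.
On [1, 2], S(t) = -2 - 2·(t - 1) + 3·(t - 1)² - 1·(t - 1)³.
With (t - 1) = 2/3: S(5/3) = -62/27.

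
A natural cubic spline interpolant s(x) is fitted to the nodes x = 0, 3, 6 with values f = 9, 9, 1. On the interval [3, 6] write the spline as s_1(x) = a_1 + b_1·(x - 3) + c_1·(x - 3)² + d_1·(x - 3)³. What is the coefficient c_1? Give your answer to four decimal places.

With M_i denoting the second derivative at x_i, h_i = 3, 3, and Δ_i = (y_(i+1) − y_i)/h_i = 0, -8/3:
  3·M_0 + 12·M_1 + 3·M_2 = 6(Δ_1 - Δ_0) = -16
Natural end conditions: M_0 = M_2 = 0.
Hence M_0 = 0, M_1 = -4/3, M_2 = 0.
On [3, 6], with s_1(x) = a_1 + b_1·(x - 3) + c_1·(x - 3)² + d_1·(x - 3)³: c_1 = M_1/2 = -2/3, d_1 = (M_2 - M_1)/(6h_1) = 2/27, b_1 = Δ_1 - h_1(2M_1 + M_2)/6 = -4/3.

-0.6667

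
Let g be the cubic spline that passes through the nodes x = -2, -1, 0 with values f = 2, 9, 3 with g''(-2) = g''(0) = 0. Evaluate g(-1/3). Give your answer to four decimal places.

5.9630

Write M_i for g''(x_i). With h_i = 1, 1 and divided differences Δ_i = 7, -6, the continuity of g' gives the tridiagonal system
  1·M_0 + 4·M_1 + 1·M_2 = 6(Δ_1 - Δ_0) = -78
Natural end conditions: M_0 = M_2 = 0.
Forward elimination and back-substitution give M_0 = 0, M_1 = -39/2, M_2 = 0.
On [-1, 0], g(x) = 9 + 1/2·(x + 1) - 39/4·(x + 1)² + 13/4·(x + 1)³.
With (x + 1) = 2/3: g(-1/3) = 161/27.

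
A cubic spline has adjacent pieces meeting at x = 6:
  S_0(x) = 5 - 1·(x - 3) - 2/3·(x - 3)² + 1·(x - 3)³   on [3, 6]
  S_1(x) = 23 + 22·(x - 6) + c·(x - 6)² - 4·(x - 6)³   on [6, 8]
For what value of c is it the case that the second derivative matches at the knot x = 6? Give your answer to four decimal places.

S_0''(x) = -4/3 + 6·(x - 3), so S_0''(6) = 50/3. On the right, S_1''(6) = 2c, so c = 25/3.

8.3333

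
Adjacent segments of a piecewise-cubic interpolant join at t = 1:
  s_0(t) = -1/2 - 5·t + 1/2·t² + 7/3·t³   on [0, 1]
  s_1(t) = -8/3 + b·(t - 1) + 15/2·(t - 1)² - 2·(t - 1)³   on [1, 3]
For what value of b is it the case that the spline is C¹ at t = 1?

3

s_0'(t) = -5 + 1·t + 7·t², so s_0'(1) = 3. On the right, s_1'(1) = b, so b = 3.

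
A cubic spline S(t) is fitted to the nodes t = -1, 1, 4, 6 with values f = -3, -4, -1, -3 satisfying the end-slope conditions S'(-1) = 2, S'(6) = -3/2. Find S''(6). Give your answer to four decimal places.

0.2500

Let M_i = S''(x_i). Step sizes h_i = 2, 3, 2; slopes of the chords Δ_i = (y_(i+1) - y_i)/h_i = -1/2, 1, -1.
  2·M_0 + 10·M_1 + 3·M_2 = 6(Δ_1 - Δ_0) = 9
  3·M_1 + 10·M_2 + 2·M_3 = 6(Δ_2 - Δ_1) = -12
Clamped end conditions give two more equations: 2h_0·M_0 + h_0·M_1 = 6(Δ_0 - S'(-1)) = -15 and h_2·M_2 + 2h_2·M_3 = 6(S'(6) - Δ_2) = -3.
Solving: M_0 = -5, M_1 = 5/2, M_2 = -2, M_3 = 1/4.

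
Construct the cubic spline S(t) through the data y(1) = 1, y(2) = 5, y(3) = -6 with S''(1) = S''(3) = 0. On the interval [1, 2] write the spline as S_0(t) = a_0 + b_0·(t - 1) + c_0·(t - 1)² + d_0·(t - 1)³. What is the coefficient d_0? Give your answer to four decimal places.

-3.7500

Let M_i = S''(x_i). Step sizes h_i = 1, 1; slopes of the chords Δ_i = (y_(i+1) - y_i)/h_i = 4, -11.
  1·M_0 + 4·M_1 + 1·M_2 = 6(Δ_1 - Δ_0) = -90
Natural end conditions: M_0 = M_2 = 0.
Hence M_0 = 0, M_1 = -45/2, M_2 = 0.
On [1, 2], with S_0(t) = a_0 + b_0·(t - 1) + c_0·(t - 1)² + d_0·(t - 1)³: c_0 = M_0/2 = 0, d_0 = (M_1 - M_0)/(6h_0) = -15/4, b_0 = Δ_0 - h_0(2M_0 + M_1)/6 = 31/4.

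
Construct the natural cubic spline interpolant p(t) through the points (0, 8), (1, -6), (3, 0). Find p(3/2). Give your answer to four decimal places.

-8.2188

Write M_i for p''(x_i). With h_i = 1, 2 and divided differences Δ_i = -14, 3, the continuity of p' gives the tridiagonal system
  1·M_0 + 6·M_1 + 2·M_2 = 6(Δ_1 - Δ_0) = 102
Natural end conditions: M_0 = M_2 = 0.
Solving the tridiagonal system: M_0 = 0, M_1 = 17, M_2 = 0.
On [1, 3], p(t) = -6 - 25/3·(t - 1) + 17/2·(t - 1)² - 17/12·(t - 1)³.
With (t - 1) = 1/2: p(3/2) = -263/32.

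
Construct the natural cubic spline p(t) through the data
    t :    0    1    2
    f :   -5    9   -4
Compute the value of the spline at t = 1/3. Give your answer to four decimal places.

With M_i denoting the second derivative at x_i, h_i = 1, 1, and Δ_i = (y_(i+1) − y_i)/h_i = 14, -13:
  1·M_0 + 4·M_1 + 1·M_2 = 6(Δ_1 - Δ_0) = -162
Natural end conditions: M_0 = M_2 = 0.
Solving the tridiagonal system: M_0 = 0, M_1 = -81/2, M_2 = 0.
On [0, 1], p(t) = -5 + 83/4·t + 0·t² - 27/4·t³.
With t = 1/3: p(1/3) = 5/3.

1.6667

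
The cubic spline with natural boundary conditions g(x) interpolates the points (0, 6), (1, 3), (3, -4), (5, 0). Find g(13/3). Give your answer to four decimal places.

-2.2492

Write M_i for g''(x_i). With h_i = 1, 2, 2 and divided differences Δ_i = -3, -7/2, 2, the continuity of g' gives the tridiagonal system
  1·M_0 + 6·M_1 + 2·M_2 = 6(Δ_1 - Δ_0) = -3
  2·M_1 + 8·M_2 + 2·M_3 = 6(Δ_2 - Δ_1) = 33
Natural end conditions: M_0 = M_3 = 0.
Hence M_0 = 0, M_1 = -45/22, M_2 = 51/11, M_3 = 0.
On [3, 5], g(x) = -4 - 12/11·(x - 3) + 51/22·(x - 3)² - 17/44·(x - 3)³.
With (x - 3) = 4/3: g(13/3) = -668/297.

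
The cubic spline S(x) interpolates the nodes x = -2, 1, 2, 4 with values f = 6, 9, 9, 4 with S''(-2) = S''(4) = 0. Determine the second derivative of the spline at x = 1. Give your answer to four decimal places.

Let M_i = S''(x_i). Step sizes h_i = 3, 1, 2; slopes of the chords Δ_i = (y_(i+1) - y_i)/h_i = 1, 0, -5/2.
  3·M_0 + 8·M_1 + 1·M_2 = 6(Δ_1 - Δ_0) = -6
  1·M_1 + 6·M_2 + 2·M_3 = 6(Δ_2 - Δ_1) = -15
Natural end conditions: M_0 = M_3 = 0.
Solving: M_0 = 0, M_1 = -21/47, M_2 = -114/47, M_3 = 0.

-0.4468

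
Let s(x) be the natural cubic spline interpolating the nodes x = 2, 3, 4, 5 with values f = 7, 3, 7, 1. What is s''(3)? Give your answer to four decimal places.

Write σ_i for s''(x_i). With h_i = 1, 1, 1 and divided differences Δ_i = -4, 4, -6, the continuity of s' gives the tridiagonal system
  1·σ_0 + 4·σ_1 + 1·σ_2 = 6(Δ_1 - Δ_0) = 48
  1·σ_1 + 4·σ_2 + 1·σ_3 = 6(Δ_2 - Δ_1) = -60
Natural end conditions: σ_0 = σ_3 = 0.
Forward elimination and back-substitution give σ_0 = 0, σ_1 = 84/5, σ_2 = -96/5, σ_3 = 0.

16.8000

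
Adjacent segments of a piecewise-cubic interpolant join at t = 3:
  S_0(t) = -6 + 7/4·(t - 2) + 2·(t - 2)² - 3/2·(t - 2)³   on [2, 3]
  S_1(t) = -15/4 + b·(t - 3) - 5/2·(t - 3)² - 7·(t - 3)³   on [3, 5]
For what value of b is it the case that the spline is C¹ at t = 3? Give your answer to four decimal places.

1.2500

S_0'(t) = 7/4 + 4·(t - 2) - 9/2·(t - 2)², so S_0'(3) = 5/4. On the right, S_1'(3) = b, so b = 5/4.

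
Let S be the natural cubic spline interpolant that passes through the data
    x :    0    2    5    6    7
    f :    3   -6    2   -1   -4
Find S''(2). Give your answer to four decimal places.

6.3540

Let M_i = S''(x_i). Step sizes h_i = 2, 3, 1, 1; slopes of the chords Δ_i = (y_(i+1) - y_i)/h_i = -9/2, 8/3, -3, -3.
  2·M_0 + 10·M_1 + 3·M_2 = 6(Δ_1 - Δ_0) = 43
  3·M_1 + 8·M_2 + 1·M_3 = 6(Δ_2 - Δ_1) = -34
  1·M_2 + 4·M_3 + 1·M_4 = 6(Δ_3 - Δ_2) = 0
Natural end conditions: M_0 = M_4 = 0.
Solving: M_0 = 0, M_1 = 1741/274, M_2 = -938/137, M_3 = 469/274, M_4 = 0.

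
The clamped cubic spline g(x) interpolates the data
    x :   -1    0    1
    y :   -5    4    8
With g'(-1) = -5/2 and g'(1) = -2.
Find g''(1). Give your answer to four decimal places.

-10.2500

Let M_i = g''(x_i). Step sizes h_i = 1, 1; slopes of the chords Δ_i = (y_(i+1) - y_i)/h_i = 9, 4.
  1·M_0 + 4·M_1 + 1·M_2 = 6(Δ_1 - Δ_0) = -30
Clamped end conditions give two more equations: 2h_0·M_0 + h_0·M_1 = 6(Δ_0 - g'(-1)) = 69 and h_1·M_1 + 2h_1·M_2 = 6(g'(1) - Δ_1) = -36.
Hence M_0 = 169/4, M_1 = -31/2, M_2 = -41/4.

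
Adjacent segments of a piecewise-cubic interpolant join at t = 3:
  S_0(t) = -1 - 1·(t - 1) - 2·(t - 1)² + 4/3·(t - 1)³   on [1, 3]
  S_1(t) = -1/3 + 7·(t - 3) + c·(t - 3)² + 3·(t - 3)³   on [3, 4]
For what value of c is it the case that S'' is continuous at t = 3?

S_0''(t) = -4 + 8·(t - 1), so S_0''(3) = 12. On the right, S_1''(3) = 2c, so c = 6.

6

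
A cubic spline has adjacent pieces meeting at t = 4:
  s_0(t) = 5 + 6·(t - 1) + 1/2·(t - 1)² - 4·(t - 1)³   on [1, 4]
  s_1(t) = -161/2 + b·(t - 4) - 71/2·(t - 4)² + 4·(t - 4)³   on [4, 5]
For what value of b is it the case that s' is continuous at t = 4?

s_0'(t) = 6 + 1·(t - 1) - 12·(t - 1)², so s_0'(4) = -99. On the right, s_1'(4) = b, so b = -99.

-99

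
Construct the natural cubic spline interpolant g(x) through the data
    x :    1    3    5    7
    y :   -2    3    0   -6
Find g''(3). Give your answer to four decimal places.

Put σ_i = g'' at the i-th knot. Here h = (2, 2, 2) and Δ = (5/2, -3/2, -3), so the interior equations h_(i-1)·σ_(i-1) + 2(h_(i-1)+h_i)·σ_i + h_i·σ_(i+1) = 6(Δ_i − Δ_(i-1)) read
  2·σ_0 + 8·σ_1 + 2·σ_2 = 6(Δ_1 - Δ_0) = -24
  2·σ_1 + 8·σ_2 + 2·σ_3 = 6(Δ_2 - Δ_1) = -9
Natural end conditions: σ_0 = σ_3 = 0.
Solving: σ_0 = 0, σ_1 = -29/10, σ_2 = -2/5, σ_3 = 0.

-2.9000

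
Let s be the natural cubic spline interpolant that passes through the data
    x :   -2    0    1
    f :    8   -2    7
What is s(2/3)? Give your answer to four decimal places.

3.3086

With σ_i denoting the second derivative at x_i, h_i = 2, 1, and Δ_i = (y_(i+1) − y_i)/h_i = -5, 9:
  2·σ_0 + 6·σ_1 + 1·σ_2 = 6(Δ_1 - Δ_0) = 84
Natural end conditions: σ_0 = σ_2 = 0.
Solving: σ_0 = 0, σ_1 = 14, σ_2 = 0.
On [0, 1], s(x) = -2 + 13/3·x + 7·x² - 7/3·x³.
With x = 2/3: s(2/3) = 268/81.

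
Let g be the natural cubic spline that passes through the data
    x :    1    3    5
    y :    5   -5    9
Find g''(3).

9

With m_i denoting the second derivative at x_i, h_i = 2, 2, and Δ_i = (y_(i+1) − y_i)/h_i = -5, 7:
  2·m_0 + 8·m_1 + 2·m_2 = 6(Δ_1 - Δ_0) = 72
Natural end conditions: m_0 = m_2 = 0.
Hence m_0 = 0, m_1 = 9, m_2 = 0.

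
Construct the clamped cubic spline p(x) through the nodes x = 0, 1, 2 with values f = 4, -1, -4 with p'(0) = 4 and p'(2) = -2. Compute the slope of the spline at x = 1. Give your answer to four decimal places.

Let σ_i = p''(x_i). Step sizes h_i = 1, 1; slopes of the chords Δ_i = (y_(i+1) - y_i)/h_i = -5, -3.
  1·σ_0 + 4·σ_1 + 1·σ_2 = 6(Δ_1 - Δ_0) = 12
Clamped end conditions give two more equations: 2h_0·σ_0 + h_0·σ_1 = 6(Δ_0 - p'(0)) = -54 and h_1·σ_1 + 2h_1·σ_2 = 6(p'(2) - Δ_1) = 6.
Forward elimination and back-substitution give σ_0 = -33, σ_1 = 12, σ_2 = -3.
On [1, 2], p'(x) = b_1 + 2c_1·(x - 1) + 3d_1·(x - 1)² with b_1 = Δ_1 - h_1(2σ_1 + σ_2)/6 = -13/2, c_1 = σ_1/2 = 6, d_1 = (σ_2 - σ_1)/(6h_1) = -5/2. So p'(1) = -13/2.

-6.5000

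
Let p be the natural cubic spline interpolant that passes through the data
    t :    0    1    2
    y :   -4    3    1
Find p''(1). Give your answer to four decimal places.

Write M_i for p''(x_i). With h_i = 1, 1 and divided differences Δ_i = 7, -2, the continuity of p' gives the tridiagonal system
  1·M_0 + 4·M_1 + 1·M_2 = 6(Δ_1 - Δ_0) = -54
Natural end conditions: M_0 = M_2 = 0.
Forward elimination and back-substitution give M_0 = 0, M_1 = -27/2, M_2 = 0.

-13.5000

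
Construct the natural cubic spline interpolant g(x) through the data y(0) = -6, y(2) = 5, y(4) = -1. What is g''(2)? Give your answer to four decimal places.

-6.3750

Write σ_i for g''(x_i). With h_i = 2, 2 and divided differences Δ_i = 11/2, -3, the continuity of g' gives the tridiagonal system
  2·σ_0 + 8·σ_1 + 2·σ_2 = 6(Δ_1 - Δ_0) = -51
Natural end conditions: σ_0 = σ_2 = 0.
Forward elimination and back-substitution give σ_0 = 0, σ_1 = -51/8, σ_2 = 0.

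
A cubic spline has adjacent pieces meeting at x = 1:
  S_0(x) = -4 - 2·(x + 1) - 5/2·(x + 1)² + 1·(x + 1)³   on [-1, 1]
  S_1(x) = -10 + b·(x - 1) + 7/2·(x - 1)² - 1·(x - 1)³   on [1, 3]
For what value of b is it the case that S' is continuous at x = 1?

0

S_0'(x) = -2 - 5·(x + 1) + 3·(x + 1)², so S_0'(1) = 0. On the right, S_1'(1) = b, so b = 0.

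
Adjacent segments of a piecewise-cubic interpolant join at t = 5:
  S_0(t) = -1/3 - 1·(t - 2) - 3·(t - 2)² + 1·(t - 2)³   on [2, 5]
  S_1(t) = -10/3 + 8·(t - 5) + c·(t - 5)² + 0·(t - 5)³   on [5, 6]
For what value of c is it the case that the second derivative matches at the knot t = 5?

6

S_0''(t) = -6 + 6·(t - 2), so S_0''(5) = 12. On the right, S_1''(5) = 2c, so c = 6.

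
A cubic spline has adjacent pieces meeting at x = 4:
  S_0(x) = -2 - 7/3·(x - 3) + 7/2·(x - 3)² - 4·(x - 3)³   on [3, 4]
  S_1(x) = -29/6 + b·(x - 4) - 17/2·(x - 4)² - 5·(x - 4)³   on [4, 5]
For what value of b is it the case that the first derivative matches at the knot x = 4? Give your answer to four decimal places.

S_0'(x) = -7/3 + 7·(x - 3) - 12·(x - 3)², so S_0'(4) = -22/3. On the right, S_1'(4) = b, so b = -22/3.

-7.3333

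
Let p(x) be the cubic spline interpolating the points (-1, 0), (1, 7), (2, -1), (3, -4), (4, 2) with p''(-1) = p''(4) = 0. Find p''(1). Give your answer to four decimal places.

-12.8023

Let M_i = p''(x_i). Step sizes h_i = 2, 1, 1, 1; slopes of the chords Δ_i = (y_(i+1) - y_i)/h_i = 7/2, -8, -3, 6.
  2·M_0 + 6·M_1 + 1·M_2 = 6(Δ_1 - Δ_0) = -69
  1·M_1 + 4·M_2 + 1·M_3 = 6(Δ_2 - Δ_1) = 30
  1·M_2 + 4·M_3 + 1·M_4 = 6(Δ_3 - Δ_2) = 54
Natural end conditions: M_0 = M_4 = 0.
Hence M_0 = 0, M_1 = -1101/86, M_2 = 336/43, M_3 = 993/86, M_4 = 0.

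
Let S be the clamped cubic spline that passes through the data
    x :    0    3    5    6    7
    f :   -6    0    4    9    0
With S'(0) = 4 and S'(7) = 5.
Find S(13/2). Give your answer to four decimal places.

Let m_i = S''(x_i). Step sizes h_i = 3, 2, 1, 1; slopes of the chords Δ_i = (y_(i+1) - y_i)/h_i = 2, 2, 5, -9.
  3·m_0 + 10·m_1 + 2·m_2 = 6(Δ_1 - Δ_0) = 0
  2·m_1 + 6·m_2 + 1·m_3 = 6(Δ_2 - Δ_1) = 18
  1·m_2 + 4·m_3 + 1·m_4 = 6(Δ_3 - Δ_2) = -84
Clamped end conditions give two more equations: 2h_0·m_0 + h_0·m_1 = 6(Δ_0 - S'(0)) = -12 and h_3·m_3 + 2h_3·m_4 = 6(S'(7) - Δ_3) = 84.
Solving: m_0 = -61/52, m_1 = -43/26, m_2 = 1043/104, m_3 = -2021/52, m_4 = 6389/104.
On [6, 7], S(x) = 9 - 1307/208·(x - 6) - 2021/104·(x - 6)² + 3477/208·(x - 6)³.
With (x - 6) = 1/2: S(13/2) = 5141/1664.

3.0895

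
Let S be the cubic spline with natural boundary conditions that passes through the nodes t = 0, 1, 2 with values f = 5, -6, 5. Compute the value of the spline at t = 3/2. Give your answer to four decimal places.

Let m_i = S''(x_i). Step sizes h_i = 1, 1; slopes of the chords Δ_i = (y_(i+1) - y_i)/h_i = -11, 11.
  1·m_0 + 4·m_1 + 1·m_2 = 6(Δ_1 - Δ_0) = 132
Natural end conditions: m_0 = m_2 = 0.
Hence m_0 = 0, m_1 = 33, m_2 = 0.
On [1, 2], S(t) = -6 + 0·(t - 1) + 33/2·(t - 1)² - 11/2·(t - 1)³.
With (t - 1) = 1/2: S(3/2) = -41/16.

-2.5625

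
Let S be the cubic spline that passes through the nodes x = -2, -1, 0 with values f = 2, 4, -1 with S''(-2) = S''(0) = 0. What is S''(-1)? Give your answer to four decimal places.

-10.5000

Put M_i = S'' at the i-th knot. Here h = (1, 1) and Δ = (2, -5), so the interior equations h_(i-1)·M_(i-1) + 2(h_(i-1)+h_i)·M_i + h_i·M_(i+1) = 6(Δ_i − Δ_(i-1)) read
  1·M_0 + 4·M_1 + 1·M_2 = 6(Δ_1 - Δ_0) = -42
Natural end conditions: M_0 = M_2 = 0.
Forward elimination and back-substitution give M_0 = 0, M_1 = -21/2, M_2 = 0.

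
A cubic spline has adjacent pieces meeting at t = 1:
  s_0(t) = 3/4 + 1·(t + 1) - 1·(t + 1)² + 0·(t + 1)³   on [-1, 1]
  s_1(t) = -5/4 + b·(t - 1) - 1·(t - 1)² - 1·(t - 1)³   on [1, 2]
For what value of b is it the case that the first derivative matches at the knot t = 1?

s_0'(t) = 1 - 2·(t + 1) + 0·(t + 1)², so s_0'(1) = -3. On the right, s_1'(1) = b, so b = -3.

-3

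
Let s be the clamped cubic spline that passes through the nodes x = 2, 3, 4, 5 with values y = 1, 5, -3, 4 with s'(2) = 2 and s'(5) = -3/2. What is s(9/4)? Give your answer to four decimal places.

Write m_i for s''(x_i). With h_i = 1, 1, 1 and divided differences Δ_i = 4, -8, 7, the continuity of s' gives the tridiagonal system
  1·m_0 + 4·m_1 + 1·m_2 = 6(Δ_1 - Δ_0) = -72
  1·m_1 + 4·m_2 + 1·m_3 = 6(Δ_2 - Δ_1) = 90
Clamped end conditions give two more equations: 2h_0·m_0 + h_0·m_1 = 6(Δ_0 - s'(2)) = 12 and h_2·m_2 + 2h_2·m_3 = 6(s'(5) - Δ_2) = -51.
Forward elimination and back-substitution give m_0 = 349/15, m_1 = -518/15, m_2 = 643/15, m_3 = -704/15.
On [2, 3], s(x) = 1 + 2·(x - 2) + 349/30·(x - 2)² - 289/30·(x - 2)³.
With (x - 2) = 1/4: s(9/4) = 1329/640.

2.0766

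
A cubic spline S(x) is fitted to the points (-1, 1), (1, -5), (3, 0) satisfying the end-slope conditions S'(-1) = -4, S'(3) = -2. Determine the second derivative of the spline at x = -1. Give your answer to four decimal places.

-2.1250

Put M_i = S'' at the i-th knot. Here h = (2, 2) and Δ = (-3, 5/2), so the interior equations h_(i-1)·M_(i-1) + 2(h_(i-1)+h_i)·M_i + h_i·M_(i+1) = 6(Δ_i − Δ_(i-1)) read
  2·M_0 + 8·M_1 + 2·M_2 = 6(Δ_1 - Δ_0) = 33
Clamped end conditions give two more equations: 2h_0·M_0 + h_0·M_1 = 6(Δ_0 - S'(-1)) = 6 and h_1·M_1 + 2h_1·M_2 = 6(S'(3) - Δ_1) = -27.
Forward elimination and back-substitution give M_0 = -17/8, M_1 = 29/4, M_2 = -83/8.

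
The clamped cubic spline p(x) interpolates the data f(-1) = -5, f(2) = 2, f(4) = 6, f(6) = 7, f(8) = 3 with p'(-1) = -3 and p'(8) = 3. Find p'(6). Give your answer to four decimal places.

-2.2790

Put M_i = p'' at the i-th knot. Here h = (3, 2, 2, 2) and Δ = (7/3, 2, 1/2, -2), so the interior equations h_(i-1)·M_(i-1) + 2(h_(i-1)+h_i)·M_i + h_i·M_(i+1) = 6(Δ_i − Δ_(i-1)) read
  3·M_0 + 10·M_1 + 2·M_2 = 6(Δ_1 - Δ_0) = -2
  2·M_1 + 8·M_2 + 2·M_3 = 6(Δ_2 - Δ_1) = -9
  2·M_2 + 8·M_3 + 2·M_4 = 6(Δ_3 - Δ_2) = -15
Clamped end conditions give two more equations: 2h_0·M_0 + h_0·M_1 = 6(Δ_0 - p'(-1)) = 32 and h_3·M_3 + 2h_3·M_4 = 6(p'(8) - Δ_3) = 30.
Forward elimination and back-substitution give M_0 = 297/46, M_1 = -155/69, M_2 = 151/276, M_3 = -613/138, M_4 = 2683/276.
On [6, 8], p'(x) = b_3 + 2c_3·(x - 6) + 3d_3·(x - 6)² with b_3 = Δ_3 - h_3(2M_3 + M_4)/6 = -629/276, c_3 = M_3/2 = -613/276, d_3 = (M_4 - M_3)/(6h_3) = 1303/1104. So p'(6) = -629/276.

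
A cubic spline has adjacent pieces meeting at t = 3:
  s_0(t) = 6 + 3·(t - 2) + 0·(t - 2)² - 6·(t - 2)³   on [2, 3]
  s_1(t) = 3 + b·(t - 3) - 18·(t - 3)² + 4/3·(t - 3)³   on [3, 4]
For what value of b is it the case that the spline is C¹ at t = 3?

-15

s_0'(t) = 3 + 0·(t - 2) - 18·(t - 2)², so s_0'(3) = -15. On the right, s_1'(3) = b, so b = -15.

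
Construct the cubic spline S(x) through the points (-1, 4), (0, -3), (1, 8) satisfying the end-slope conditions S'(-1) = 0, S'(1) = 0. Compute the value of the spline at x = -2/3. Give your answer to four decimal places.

Write σ_i for S''(x_i). With h_i = 1, 1 and divided differences Δ_i = -7, 11, the continuity of S' gives the tridiagonal system
  1·σ_0 + 4·σ_1 + 1·σ_2 = 6(Δ_1 - Δ_0) = 108
Clamped end conditions give two more equations: 2h_0·σ_0 + h_0·σ_1 = 6(Δ_0 - S'(-1)) = -42 and h_1·σ_1 + 2h_1·σ_2 = 6(S'(1) - Δ_1) = -66.
Solving the tridiagonal system: σ_0 = -48, σ_1 = 54, σ_2 = -60.
On [-1, 0], S(x) = 4 + 0·(x + 1) - 24·(x + 1)² + 17·(x + 1)³.
With (x + 1) = 1/3: S(-2/3) = 53/27.

1.9630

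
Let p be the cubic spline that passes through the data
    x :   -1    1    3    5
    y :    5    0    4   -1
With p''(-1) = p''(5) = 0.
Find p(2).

Let M_i = p''(x_i). Step sizes h_i = 2, 2, 2; slopes of the chords Δ_i = (y_(i+1) - y_i)/h_i = -5/2, 2, -5/2.
  2·M_0 + 8·M_1 + 2·M_2 = 6(Δ_1 - Δ_0) = 27
  2·M_1 + 8·M_2 + 2·M_3 = 6(Δ_2 - Δ_1) = -27
Natural end conditions: M_0 = M_3 = 0.
Solving the tridiagonal system: M_0 = 0, M_1 = 9/2, M_2 = -9/2, M_3 = 0.
On [1, 3], p(x) = 0 + 1/2·(x - 1) + 9/4·(x - 1)² - 3/4·(x - 1)³.
With (x - 1) = 1: p(2) = 2.

2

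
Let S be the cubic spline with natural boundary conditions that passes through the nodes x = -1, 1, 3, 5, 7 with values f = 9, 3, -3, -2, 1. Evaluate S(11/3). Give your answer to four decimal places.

Write σ_i for S''(x_i). With h_i = 2, 2, 2, 2 and divided differences Δ_i = -3, -3, 1/2, 3/2, the continuity of S' gives the tridiagonal system
  2·σ_0 + 8·σ_1 + 2·σ_2 = 6(Δ_1 - Δ_0) = 0
  2·σ_1 + 8·σ_2 + 2·σ_3 = 6(Δ_2 - Δ_1) = 21
  2·σ_2 + 8·σ_3 + 2·σ_4 = 6(Δ_3 - Δ_2) = 6
Natural end conditions: σ_0 = σ_4 = 0.
Solving: σ_0 = 0, σ_1 = -39/56, σ_2 = 39/14, σ_3 = 3/56, σ_4 = 0.
On [3, 5], S(x) = -3 - 11/8·(x - 3) + 39/28·(x - 3)² - 51/224·(x - 3)³.
With (x - 3) = 2/3: S(11/3) = -212/63.

-3.3651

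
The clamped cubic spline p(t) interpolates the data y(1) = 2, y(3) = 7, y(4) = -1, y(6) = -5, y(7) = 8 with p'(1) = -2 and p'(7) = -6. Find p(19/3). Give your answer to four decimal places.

1.1525

Write σ_i for p''(x_i). With h_i = 2, 1, 2, 1 and divided differences Δ_i = 5/2, -8, -2, 13, the continuity of p' gives the tridiagonal system
  2·σ_0 + 6·σ_1 + 1·σ_2 = 6(Δ_1 - Δ_0) = -63
  1·σ_1 + 6·σ_2 + 2·σ_3 = 6(Δ_2 - Δ_1) = 36
  2·σ_2 + 6·σ_3 + 1·σ_4 = 6(Δ_3 - Δ_2) = 90
Clamped end conditions give two more equations: 2h_0·σ_0 + h_0·σ_1 = 6(Δ_0 - p'(1)) = 27 and h_3·σ_3 + 2h_3·σ_4 = 6(p'(7) - Δ_3) = -114.
Hence σ_0 = 5341/372, σ_1 = -1415/93, σ_2 = -79/186, σ_3 = 2500/93, σ_4 = -6551/93.
On [6, 7], p(t) = -5 + 2935/186·(t - 6) + 1250/93·(t - 6)² - 3017/186·(t - 6)³.
With (t - 6) = 1/3: p(19/3) = 2894/2511.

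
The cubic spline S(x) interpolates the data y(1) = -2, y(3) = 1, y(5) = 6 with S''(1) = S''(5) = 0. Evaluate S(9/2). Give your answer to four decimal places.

Put σ_i = S'' at the i-th knot. Here h = (2, 2) and Δ = (3/2, 5/2), so the interior equations h_(i-1)·σ_(i-1) + 2(h_(i-1)+h_i)·σ_i + h_i·σ_(i+1) = 6(Δ_i − Δ_(i-1)) read
  2·σ_0 + 8·σ_1 + 2·σ_2 = 6(Δ_1 - Δ_0) = 6
Natural end conditions: σ_0 = σ_2 = 0.
Forward elimination and back-substitution give σ_0 = 0, σ_1 = 3/4, σ_2 = 0.
On [3, 5], S(x) = 1 + 2·(x - 3) + 3/8·(x - 3)² - 1/16·(x - 3)³.
With (x - 3) = 3/2: S(9/2) = 593/128.

4.6328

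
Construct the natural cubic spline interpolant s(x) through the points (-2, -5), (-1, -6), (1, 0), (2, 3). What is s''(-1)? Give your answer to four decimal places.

4.5000

Put M_i = s'' at the i-th knot. Here h = (1, 2, 1) and Δ = (-1, 3, 3), so the interior equations h_(i-1)·M_(i-1) + 2(h_(i-1)+h_i)·M_i + h_i·M_(i+1) = 6(Δ_i − Δ_(i-1)) read
  1·M_0 + 6·M_1 + 2·M_2 = 6(Δ_1 - Δ_0) = 24
  2·M_1 + 6·M_2 + 1·M_3 = 6(Δ_2 - Δ_1) = 0
Natural end conditions: M_0 = M_3 = 0.
Forward elimination and back-substitution give M_0 = 0, M_1 = 9/2, M_2 = -3/2, M_3 = 0.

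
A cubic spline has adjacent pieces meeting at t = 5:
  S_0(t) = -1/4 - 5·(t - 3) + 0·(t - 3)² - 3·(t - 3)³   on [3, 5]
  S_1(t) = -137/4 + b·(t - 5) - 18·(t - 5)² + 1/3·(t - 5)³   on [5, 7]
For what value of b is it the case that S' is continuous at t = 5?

-41

S_0'(t) = -5 + 0·(t - 3) - 9·(t - 3)², so S_0'(5) = -41. On the right, S_1'(5) = b, so b = -41.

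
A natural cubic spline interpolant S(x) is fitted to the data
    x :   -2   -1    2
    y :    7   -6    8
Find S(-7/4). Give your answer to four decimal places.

Put M_i = S'' at the i-th knot. Here h = (1, 3) and Δ = (-13, 14/3), so the interior equations h_(i-1)·M_(i-1) + 2(h_(i-1)+h_i)·M_i + h_i·M_(i+1) = 6(Δ_i − Δ_(i-1)) read
  1·M_0 + 8·M_1 + 3·M_2 = 6(Δ_1 - Δ_0) = 106
Natural end conditions: M_0 = M_2 = 0.
Hence M_0 = 0, M_1 = 53/4, M_2 = 0.
On [-2, -1], S(x) = 7 - 365/24·(x + 2) + 0·(x + 2)² + 53/24·(x + 2)³.
With (x + 2) = 1/4: S(-7/4) = 1655/512.

3.2324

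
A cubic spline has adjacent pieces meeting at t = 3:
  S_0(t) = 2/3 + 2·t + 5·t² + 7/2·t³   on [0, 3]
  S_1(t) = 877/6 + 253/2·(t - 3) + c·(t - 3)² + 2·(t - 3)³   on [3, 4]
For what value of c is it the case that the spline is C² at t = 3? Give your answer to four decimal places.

36.5000

S_0''(t) = 10 + 21·t, so S_0''(3) = 73. On the right, S_1''(3) = 2c, so c = 73/2.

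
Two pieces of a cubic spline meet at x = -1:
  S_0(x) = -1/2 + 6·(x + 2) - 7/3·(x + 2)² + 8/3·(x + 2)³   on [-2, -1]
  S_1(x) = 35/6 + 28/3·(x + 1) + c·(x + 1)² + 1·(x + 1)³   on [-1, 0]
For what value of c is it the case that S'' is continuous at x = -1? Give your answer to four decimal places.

5.6667

S_0''(x) = -14/3 + 16·(x + 2), so S_0''(-1) = 34/3. On the right, S_1''(-1) = 2c, so c = 17/3.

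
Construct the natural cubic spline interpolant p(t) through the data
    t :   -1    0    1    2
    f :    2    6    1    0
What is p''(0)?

Put M_i = p'' at the i-th knot. Here h = (1, 1, 1) and Δ = (4, -5, -1), so the interior equations h_(i-1)·M_(i-1) + 2(h_(i-1)+h_i)·M_i + h_i·M_(i+1) = 6(Δ_i − Δ_(i-1)) read
  1·M_0 + 4·M_1 + 1·M_2 = 6(Δ_1 - Δ_0) = -54
  1·M_1 + 4·M_2 + 1·M_3 = 6(Δ_2 - Δ_1) = 24
Natural end conditions: M_0 = M_3 = 0.
Hence M_0 = 0, M_1 = -16, M_2 = 10, M_3 = 0.

-16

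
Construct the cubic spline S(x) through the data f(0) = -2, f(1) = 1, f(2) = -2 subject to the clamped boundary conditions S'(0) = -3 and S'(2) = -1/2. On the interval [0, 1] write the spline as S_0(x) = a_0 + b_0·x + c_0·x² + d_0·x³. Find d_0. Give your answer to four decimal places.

-8.1250

Let σ_i = S''(x_i). Step sizes h_i = 1, 1; slopes of the chords Δ_i = (y_(i+1) - y_i)/h_i = 3, -3.
  1·σ_0 + 4·σ_1 + 1·σ_2 = 6(Δ_1 - Δ_0) = -36
Clamped end conditions give two more equations: 2h_0·σ_0 + h_0·σ_1 = 6(Δ_0 - S'(0)) = 36 and h_1·σ_1 + 2h_1·σ_2 = 6(S'(2) - Δ_1) = 15.
Solving the tridiagonal system: σ_0 = 113/4, σ_1 = -41/2, σ_2 = 71/4.
On [0, 1], with S_0(x) = a_0 + b_0·x + c_0·x² + d_0·x³: c_0 = σ_0/2 = 113/8, d_0 = (σ_1 - σ_0)/(6h_0) = -65/8, b_0 = Δ_0 - h_0(2σ_0 + σ_1)/6 = -3.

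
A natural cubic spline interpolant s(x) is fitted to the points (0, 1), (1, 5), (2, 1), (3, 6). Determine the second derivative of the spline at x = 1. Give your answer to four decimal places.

With m_i denoting the second derivative at x_i, h_i = 1, 1, 1, and Δ_i = (y_(i+1) − y_i)/h_i = 4, -4, 5:
  1·m_0 + 4·m_1 + 1·m_2 = 6(Δ_1 - Δ_0) = -48
  1·m_1 + 4·m_2 + 1·m_3 = 6(Δ_2 - Δ_1) = 54
Natural end conditions: m_0 = m_3 = 0.
Solving: m_0 = 0, m_1 = -82/5, m_2 = 88/5, m_3 = 0.

-16.4000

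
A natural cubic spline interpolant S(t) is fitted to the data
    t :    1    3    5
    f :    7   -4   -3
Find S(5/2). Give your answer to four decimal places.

Write m_i for S''(x_i). With h_i = 2, 2 and divided differences Δ_i = -11/2, 1/2, the continuity of S' gives the tridiagonal system
  2·m_0 + 8·m_1 + 2·m_2 = 6(Δ_1 - Δ_0) = 36
Natural end conditions: m_0 = m_2 = 0.
Forward elimination and back-substitution give m_0 = 0, m_1 = 9/2, m_2 = 0.
On [1, 3], S(t) = 7 - 7·(t - 1) + 0·(t - 1)² + 3/8·(t - 1)³.
With (t - 1) = 3/2: S(5/2) = -143/64.

-2.2344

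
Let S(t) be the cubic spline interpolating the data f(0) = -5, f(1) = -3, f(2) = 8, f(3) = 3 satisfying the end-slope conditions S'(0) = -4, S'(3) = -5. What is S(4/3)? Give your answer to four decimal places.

1.0815

Write M_i for S''(x_i). With h_i = 1, 1, 1 and divided differences Δ_i = 2, 11, -5, the continuity of S' gives the tridiagonal system
  1·M_0 + 4·M_1 + 1·M_2 = 6(Δ_1 - Δ_0) = 54
  1·M_1 + 4·M_2 + 1·M_3 = 6(Δ_2 - Δ_1) = -96
Clamped end conditions give two more equations: 2h_0·M_0 + h_0·M_1 = 6(Δ_0 - S'(0)) = 36 and h_2·M_2 + 2h_2·M_3 = 6(S'(3) - Δ_2) = 0.
Hence M_0 = 122/15, M_1 = 296/15, M_2 = -496/15, M_3 = 248/15.
On [1, 2], S(t) = -3 + 149/15·(t - 1) + 148/15·(t - 1)² - 44/5·(t - 1)³.
With (t - 1) = 1/3: S(4/3) = 146/135.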